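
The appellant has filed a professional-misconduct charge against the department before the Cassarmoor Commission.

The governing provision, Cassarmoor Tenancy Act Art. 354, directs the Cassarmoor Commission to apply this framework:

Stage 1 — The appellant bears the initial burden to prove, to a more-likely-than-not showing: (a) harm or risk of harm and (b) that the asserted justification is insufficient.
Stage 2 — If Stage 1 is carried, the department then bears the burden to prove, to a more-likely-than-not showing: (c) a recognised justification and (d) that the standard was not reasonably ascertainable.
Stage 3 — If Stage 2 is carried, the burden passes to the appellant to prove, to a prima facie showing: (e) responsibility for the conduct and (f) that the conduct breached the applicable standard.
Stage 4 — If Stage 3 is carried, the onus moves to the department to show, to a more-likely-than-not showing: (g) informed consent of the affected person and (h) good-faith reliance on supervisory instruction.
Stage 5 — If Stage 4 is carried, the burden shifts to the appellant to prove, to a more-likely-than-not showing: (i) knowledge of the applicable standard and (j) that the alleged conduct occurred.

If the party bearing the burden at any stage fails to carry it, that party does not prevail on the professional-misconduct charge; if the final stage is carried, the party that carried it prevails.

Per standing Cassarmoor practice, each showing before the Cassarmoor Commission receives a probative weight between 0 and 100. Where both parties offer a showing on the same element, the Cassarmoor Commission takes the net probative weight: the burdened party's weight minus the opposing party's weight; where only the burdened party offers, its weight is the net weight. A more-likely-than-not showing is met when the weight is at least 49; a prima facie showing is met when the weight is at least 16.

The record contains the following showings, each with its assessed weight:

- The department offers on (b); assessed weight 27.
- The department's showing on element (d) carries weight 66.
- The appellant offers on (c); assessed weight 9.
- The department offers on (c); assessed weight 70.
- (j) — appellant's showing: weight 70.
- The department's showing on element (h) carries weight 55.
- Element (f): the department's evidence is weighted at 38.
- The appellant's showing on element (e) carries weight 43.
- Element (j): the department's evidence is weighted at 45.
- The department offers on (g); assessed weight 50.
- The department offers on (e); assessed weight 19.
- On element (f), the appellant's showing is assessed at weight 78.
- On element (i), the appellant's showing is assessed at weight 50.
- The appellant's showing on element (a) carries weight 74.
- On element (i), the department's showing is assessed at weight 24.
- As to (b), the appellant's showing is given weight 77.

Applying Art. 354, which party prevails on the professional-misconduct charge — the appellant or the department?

At Stage 1 the appellant must meet a more-likely-than-not showing (weight is at least 49): on (a) the weight is 74, which does reach 49, so (a) meets the standard; on (b) the weight is 77 less the opposing 27 gives net 50, which does reach 49, so (b) meets the standard.
  All elements met. The burden passes to the department.
At Stage 2 the department must meet a more-likely-than-not showing (weight is at least 49): on (c) the weight is 70 less the opposing 9 gives net 61, ≥ 49, so (c) meets the standard; on (d) the weight is 66, which does reach 49, so (d) meets the standard.
  All elements met. The burden passes to the appellant.
At Stage 3 the appellant must meet a prima facie showing (weight is at least 16): on (e) the weight is 43 less the opposing 19 gives net 24, which does reach 16, so (e) meets the standard; on (f) the weight is 78 less the opposing 38 gives net 40, ≥ 16, so (f) meets the standard.
  Stage 3 carried; the burden shifts to the department.
At Stage 4 the department must meet a more-likely-than-not showing (weight is at least 49): on (g) the weight is 50, ≥ 49, so (g) meets the standard; on (h) the weight is 55, ≥ 49, so (h) meets the standard.
  All elements met. The burden passes to the appellant.
At Stage 5 the appellant must meet a more-likely-than-not showing (weight is at least 49): on (i) the weight is 50 less the opposing 24 gives net 26, which does not reach 49, so (i) does not meet the standard; on (j) the weight is 70 less the opposing 45 gives net 25, < 49, so (j) does not meet the standard.
  Stage 5 not carried; the appellant fails its burden.
The analysis ends at Stage 5; the department prevails.

department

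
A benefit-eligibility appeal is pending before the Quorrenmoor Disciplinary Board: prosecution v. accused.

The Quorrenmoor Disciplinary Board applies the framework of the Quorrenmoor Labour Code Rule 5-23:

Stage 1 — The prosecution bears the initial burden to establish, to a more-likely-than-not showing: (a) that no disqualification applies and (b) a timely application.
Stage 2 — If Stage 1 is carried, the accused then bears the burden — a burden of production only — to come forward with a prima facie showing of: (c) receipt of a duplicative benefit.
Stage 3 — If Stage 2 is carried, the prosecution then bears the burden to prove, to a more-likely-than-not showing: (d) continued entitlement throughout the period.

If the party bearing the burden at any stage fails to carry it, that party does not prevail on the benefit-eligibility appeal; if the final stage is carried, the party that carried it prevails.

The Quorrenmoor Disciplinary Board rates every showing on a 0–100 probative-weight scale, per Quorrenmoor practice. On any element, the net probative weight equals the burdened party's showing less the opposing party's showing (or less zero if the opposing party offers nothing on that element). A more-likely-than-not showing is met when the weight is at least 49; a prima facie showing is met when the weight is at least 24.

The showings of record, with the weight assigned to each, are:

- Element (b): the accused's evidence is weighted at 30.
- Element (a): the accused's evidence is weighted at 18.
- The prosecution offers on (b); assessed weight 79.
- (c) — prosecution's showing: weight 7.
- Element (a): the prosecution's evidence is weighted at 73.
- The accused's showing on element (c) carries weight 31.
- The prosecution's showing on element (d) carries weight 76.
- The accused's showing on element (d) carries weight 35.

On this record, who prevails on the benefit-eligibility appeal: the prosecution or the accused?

accused

At Stage 1 the prosecution must meet a more-likely-than-not showing (weight is at least 49): on (a) the weight is 73 less the opposing 18 gives net 55, which does reach 49, so (a) meets the standard; on (b) the weight is 79 less the opposing 30 gives net 49, ≥ 49, so (b) meets the standard.
  Stage 1 is satisfied; the onus moves to the accused.
At Stage 2 the accused must meet a prima facie showing (weight is at least 24): on (c) the weight is 31 less the opposing 7 gives net 24, which does reach 24, so (c) meets the standard.
  The accused carries Stage 2; the prosecution now bears the burden.
At Stage 3 the prosecution must meet a more-likely-than-not showing (weight is at least 49): on (d) the weight is 76 less the opposing 35 gives net 41, which does not reach 49, so (d) does not meet the standard.
  Not every element is met, so the prosecution fails to carry Stage 3.
The analysis ends at Stage 3; the accused prevails.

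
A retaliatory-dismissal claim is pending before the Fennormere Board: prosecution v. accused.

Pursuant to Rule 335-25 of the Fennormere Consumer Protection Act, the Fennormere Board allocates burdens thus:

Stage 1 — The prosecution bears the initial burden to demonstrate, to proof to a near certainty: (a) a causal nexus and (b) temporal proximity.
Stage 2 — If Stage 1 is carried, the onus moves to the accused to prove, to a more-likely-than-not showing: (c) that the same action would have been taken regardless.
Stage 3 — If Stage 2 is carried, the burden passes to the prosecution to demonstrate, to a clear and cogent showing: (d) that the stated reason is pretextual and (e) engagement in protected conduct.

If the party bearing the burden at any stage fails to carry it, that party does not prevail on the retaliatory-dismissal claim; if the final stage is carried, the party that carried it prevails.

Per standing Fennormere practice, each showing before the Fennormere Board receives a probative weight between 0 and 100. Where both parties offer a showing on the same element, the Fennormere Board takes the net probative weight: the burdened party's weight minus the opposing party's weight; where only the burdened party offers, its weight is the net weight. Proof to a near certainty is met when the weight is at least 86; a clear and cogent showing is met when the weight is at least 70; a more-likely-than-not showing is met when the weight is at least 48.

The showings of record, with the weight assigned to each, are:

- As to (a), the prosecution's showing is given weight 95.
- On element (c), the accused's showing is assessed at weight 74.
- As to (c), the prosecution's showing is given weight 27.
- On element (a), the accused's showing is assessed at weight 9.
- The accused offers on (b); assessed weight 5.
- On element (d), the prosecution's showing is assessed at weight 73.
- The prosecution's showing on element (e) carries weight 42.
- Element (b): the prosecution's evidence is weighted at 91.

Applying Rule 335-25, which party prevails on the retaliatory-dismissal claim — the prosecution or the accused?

Stage 1 (prosecution, proof to a near certainty, weight is at least 86): (a) net 95−9=86 ≥ 86 — meets; (b) net 91−5=86 ≥ 86 — meets.
  All elements met. The burden passes to the accused.
Stage 2 (accused, a more-likely-than-not showing, weight is at least 48): (c) net 74−27=47 < 48 — fails.
  The accused does not carry Stage 2.
So the prosecution prevails.

prosecution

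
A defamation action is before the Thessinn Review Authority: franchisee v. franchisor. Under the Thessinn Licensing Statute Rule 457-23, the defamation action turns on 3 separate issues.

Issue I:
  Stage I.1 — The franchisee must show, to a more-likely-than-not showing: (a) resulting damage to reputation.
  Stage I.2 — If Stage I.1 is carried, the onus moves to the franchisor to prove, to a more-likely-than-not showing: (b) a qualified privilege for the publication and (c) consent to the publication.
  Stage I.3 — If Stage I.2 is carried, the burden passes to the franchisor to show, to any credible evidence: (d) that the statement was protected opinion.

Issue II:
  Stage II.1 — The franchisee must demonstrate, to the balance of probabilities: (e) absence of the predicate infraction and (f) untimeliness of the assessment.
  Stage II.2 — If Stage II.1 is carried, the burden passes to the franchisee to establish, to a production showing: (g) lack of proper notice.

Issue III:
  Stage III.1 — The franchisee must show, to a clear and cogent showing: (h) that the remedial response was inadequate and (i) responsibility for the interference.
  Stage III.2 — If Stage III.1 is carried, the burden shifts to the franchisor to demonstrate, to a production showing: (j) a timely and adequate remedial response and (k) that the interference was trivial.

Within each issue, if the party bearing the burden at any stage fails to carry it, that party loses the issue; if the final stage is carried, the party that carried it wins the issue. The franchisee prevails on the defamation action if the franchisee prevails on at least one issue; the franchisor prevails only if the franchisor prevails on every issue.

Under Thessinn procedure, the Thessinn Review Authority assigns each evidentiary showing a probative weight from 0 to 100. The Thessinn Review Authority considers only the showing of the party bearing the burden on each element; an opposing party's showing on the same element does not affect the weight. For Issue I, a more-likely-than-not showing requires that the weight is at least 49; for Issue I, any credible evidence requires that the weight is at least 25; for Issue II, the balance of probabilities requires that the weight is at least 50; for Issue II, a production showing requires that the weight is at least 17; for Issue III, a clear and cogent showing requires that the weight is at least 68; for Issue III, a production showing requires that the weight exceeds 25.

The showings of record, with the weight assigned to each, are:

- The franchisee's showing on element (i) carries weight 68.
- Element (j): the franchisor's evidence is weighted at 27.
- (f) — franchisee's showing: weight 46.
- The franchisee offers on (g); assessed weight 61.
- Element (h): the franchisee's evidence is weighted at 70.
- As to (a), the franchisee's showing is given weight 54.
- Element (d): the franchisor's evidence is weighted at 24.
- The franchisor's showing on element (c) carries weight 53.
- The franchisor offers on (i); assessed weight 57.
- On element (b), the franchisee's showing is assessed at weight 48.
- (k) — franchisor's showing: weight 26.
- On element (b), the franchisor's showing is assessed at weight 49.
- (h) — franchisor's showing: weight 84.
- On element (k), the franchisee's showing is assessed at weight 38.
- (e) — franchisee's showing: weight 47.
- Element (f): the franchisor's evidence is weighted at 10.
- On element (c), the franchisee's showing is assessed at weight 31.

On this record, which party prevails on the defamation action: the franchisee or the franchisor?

— Issue I —
At Stage I.1 the franchisee must meet a more-likely-than-not showing (weight is at least 49): on (a) the weight is 54, which does reach 49, so (a) meets the standard.
  Stage I.1 is satisfied; the onus moves to the franchisor.
At Stage I.2 the franchisor must meet a more-likely-than-not showing (weight is at least 49): on (b) the weight is 49 (the franchisee's 48 is given no effect), which does reach 49, so (b) meets the standard; on (c) the weight is 53 (the franchisee's 31 is given no effect), which does reach 49, so (c) meets the standard.
  Stage I.2 is satisfied; the franchisor continues to bear the burden.
At Stage I.3 the franchisor must meet any credible evidence (weight is at least 25): on (d) the weight is 24, < 25, so (d) does not meet the standard.
  Not every element is met, so the franchisor fails to carry Stage I.3.
The analysis ends at Stage I.3; the franchisee prevails on this issue.
— Issue II —
At Stage II.1 the franchisee must meet the balance of probabilities (weight is at least 50): on (e) the weight is 47, < 50, so (e) does not meet the standard; on (f) the weight is 46 (the franchisor's 10 is given no effect), < 50, so (f) does not meet the standard.
  The franchisee does not carry Stage II.1.
The franchisor prevails on this issue.
— Issue III —
At Stage III.1 the franchisee must meet a clear and cogent showing (weight is at least 68): on (h) the weight is 70 (the franchisor's 84 is given no effect), ≥ 68, so (h) meets the standard; on (i) the weight is 68 (the franchisor's 57 is given no effect), ≥ 68, so (i) meets the standard.
  The franchisee carries Stage III.1; the franchisor now bears the burden.
At Stage III.2 the franchisor must meet a production showing (weight exceeds 25): on (j) the weight is 27, which does exceed 25, so (j) meets the standard; on (k) the weight is 26 (the franchisee's 38 is given no effect), which does exceed 25, so (k) meets the standard.
  Stage III.2 carried; the final stage is satisfied.
With every stage satisfied, the franchisor prevails on this issue.
Per-issue: Issue I → franchisee; Issue II → franchisor; Issue III → franchisor. The franchisee must prevail on at least one issue; overall, the franchisee prevails.

franchisee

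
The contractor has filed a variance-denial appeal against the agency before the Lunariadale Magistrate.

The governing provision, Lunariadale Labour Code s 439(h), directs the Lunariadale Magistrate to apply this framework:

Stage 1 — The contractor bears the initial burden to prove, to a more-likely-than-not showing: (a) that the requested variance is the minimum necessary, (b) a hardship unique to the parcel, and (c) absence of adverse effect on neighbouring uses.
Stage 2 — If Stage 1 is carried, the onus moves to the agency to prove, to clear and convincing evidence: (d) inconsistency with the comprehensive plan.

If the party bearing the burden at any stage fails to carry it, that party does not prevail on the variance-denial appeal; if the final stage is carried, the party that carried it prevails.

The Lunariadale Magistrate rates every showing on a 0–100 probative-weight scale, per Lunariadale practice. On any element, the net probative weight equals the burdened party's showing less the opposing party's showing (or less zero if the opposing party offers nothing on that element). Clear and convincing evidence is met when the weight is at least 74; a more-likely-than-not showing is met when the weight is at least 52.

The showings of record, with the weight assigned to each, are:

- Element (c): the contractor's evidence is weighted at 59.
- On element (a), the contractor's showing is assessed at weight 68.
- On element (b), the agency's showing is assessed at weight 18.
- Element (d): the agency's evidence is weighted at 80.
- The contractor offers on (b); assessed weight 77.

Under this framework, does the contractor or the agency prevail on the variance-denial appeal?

agency

At Stage 1 the contractor must meet a more-likely-than-not showing (weight is at least 52): on (a) the weight is 68, which does reach 52, so (a) meets the standard; on (b) the weight is 77 less the opposing 18 gives net 59, ≥ 52, so (b) meets the standard; on (c) the weight is 59, ≥ 52, so (c) meets the standard.
  All elements met. The burden passes to the agency.
At Stage 2 the agency must meet clear and convincing evidence (weight is at least 74): on (d) the weight is 80, ≥ 74, so (d) meets the standard.
  The agency carries the last stage.
With every stage satisfied, the agency prevails.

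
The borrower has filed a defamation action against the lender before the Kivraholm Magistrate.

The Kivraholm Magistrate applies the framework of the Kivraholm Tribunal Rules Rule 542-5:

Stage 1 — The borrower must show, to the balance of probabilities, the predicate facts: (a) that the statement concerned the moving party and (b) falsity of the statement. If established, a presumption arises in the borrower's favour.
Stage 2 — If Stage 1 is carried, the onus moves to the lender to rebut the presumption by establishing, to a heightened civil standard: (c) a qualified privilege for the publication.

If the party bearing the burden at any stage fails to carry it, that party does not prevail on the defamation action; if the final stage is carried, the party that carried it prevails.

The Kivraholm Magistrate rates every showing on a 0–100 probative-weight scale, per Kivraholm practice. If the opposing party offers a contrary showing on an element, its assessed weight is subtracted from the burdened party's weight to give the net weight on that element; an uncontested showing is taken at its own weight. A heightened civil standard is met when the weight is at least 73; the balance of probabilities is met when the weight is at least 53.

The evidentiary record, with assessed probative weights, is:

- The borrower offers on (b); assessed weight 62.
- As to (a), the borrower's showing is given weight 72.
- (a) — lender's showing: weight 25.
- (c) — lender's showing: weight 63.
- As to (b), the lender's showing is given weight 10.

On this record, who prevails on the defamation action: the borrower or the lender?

At Stage 1 the borrower must meet the balance of probabilities (weight is at least 53): on (a) the weight is 72 less the opposing 25 gives net 47, which does not reach 53, so (a) does not meet the standard; on (b) the weight is 62 less the opposing 10 gives net 52, < 53, so (b) does not meet the standard.
  Stage 1 not carried; the borrower fails its burden.
So the lender prevails.

lender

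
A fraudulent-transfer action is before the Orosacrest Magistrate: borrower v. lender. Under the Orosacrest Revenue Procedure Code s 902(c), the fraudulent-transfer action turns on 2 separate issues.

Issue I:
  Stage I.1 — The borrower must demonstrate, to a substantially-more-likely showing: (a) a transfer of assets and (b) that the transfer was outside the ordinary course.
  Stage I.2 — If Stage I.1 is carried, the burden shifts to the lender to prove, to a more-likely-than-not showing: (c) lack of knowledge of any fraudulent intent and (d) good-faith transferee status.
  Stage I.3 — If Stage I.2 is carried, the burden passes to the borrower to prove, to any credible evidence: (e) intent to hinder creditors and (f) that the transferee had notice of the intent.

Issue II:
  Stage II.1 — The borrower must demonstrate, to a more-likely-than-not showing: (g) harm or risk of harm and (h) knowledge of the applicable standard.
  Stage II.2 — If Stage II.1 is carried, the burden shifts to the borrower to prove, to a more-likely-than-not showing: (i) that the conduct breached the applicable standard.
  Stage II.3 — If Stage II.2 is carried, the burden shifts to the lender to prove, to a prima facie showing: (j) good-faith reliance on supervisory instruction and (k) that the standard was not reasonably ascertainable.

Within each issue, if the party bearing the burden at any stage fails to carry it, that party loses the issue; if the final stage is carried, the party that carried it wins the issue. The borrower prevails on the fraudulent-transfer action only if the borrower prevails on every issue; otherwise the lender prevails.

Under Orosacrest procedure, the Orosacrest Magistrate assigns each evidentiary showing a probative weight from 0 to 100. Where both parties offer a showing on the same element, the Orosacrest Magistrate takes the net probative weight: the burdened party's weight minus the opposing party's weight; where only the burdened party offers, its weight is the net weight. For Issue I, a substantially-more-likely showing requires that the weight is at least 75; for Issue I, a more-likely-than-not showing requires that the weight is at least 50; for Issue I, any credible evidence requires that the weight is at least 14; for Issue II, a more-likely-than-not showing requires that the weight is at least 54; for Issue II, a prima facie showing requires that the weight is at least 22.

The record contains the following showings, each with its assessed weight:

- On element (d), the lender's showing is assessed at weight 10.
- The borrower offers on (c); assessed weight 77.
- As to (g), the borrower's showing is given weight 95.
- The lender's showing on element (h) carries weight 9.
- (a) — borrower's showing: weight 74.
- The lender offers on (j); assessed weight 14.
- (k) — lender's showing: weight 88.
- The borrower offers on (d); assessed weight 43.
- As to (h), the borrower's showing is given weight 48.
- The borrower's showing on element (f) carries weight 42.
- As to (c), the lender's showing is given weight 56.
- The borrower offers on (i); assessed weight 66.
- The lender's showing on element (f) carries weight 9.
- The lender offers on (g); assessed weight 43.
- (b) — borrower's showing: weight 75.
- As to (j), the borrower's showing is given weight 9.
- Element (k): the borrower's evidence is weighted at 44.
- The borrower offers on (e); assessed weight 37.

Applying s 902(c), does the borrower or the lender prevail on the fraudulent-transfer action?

— Issue I —
At Stage I.1 the borrower must meet a substantially-more-likely showing (weight is at least 75): on (a) the weight is 74, < 75, so (a) does not meet the standard; on (b) the weight is 75, which does reach 75, so (b) meets the standard.
  The borrower does not carry Stage I.1.
The lender prevails on this issue.
— Issue II —
At Stage II.1 the borrower must meet a more-likely-than-not showing (weight is at least 54): on (g) the weight is 95 less the opposing 43 gives net 52, < 54, so (g) does not meet the standard; on (h) the weight is 48 less the opposing 9 gives net 39, < 54, so (h) does not meet the standard.
  Stage II.1 not carried; the borrower fails its burden.
The analysis ends at Stage II.1; the lender prevails on this issue.
Per-issue: Issue I → lender; Issue II → lender. The borrower must prevail on every issue; overall, the lender prevails.

lender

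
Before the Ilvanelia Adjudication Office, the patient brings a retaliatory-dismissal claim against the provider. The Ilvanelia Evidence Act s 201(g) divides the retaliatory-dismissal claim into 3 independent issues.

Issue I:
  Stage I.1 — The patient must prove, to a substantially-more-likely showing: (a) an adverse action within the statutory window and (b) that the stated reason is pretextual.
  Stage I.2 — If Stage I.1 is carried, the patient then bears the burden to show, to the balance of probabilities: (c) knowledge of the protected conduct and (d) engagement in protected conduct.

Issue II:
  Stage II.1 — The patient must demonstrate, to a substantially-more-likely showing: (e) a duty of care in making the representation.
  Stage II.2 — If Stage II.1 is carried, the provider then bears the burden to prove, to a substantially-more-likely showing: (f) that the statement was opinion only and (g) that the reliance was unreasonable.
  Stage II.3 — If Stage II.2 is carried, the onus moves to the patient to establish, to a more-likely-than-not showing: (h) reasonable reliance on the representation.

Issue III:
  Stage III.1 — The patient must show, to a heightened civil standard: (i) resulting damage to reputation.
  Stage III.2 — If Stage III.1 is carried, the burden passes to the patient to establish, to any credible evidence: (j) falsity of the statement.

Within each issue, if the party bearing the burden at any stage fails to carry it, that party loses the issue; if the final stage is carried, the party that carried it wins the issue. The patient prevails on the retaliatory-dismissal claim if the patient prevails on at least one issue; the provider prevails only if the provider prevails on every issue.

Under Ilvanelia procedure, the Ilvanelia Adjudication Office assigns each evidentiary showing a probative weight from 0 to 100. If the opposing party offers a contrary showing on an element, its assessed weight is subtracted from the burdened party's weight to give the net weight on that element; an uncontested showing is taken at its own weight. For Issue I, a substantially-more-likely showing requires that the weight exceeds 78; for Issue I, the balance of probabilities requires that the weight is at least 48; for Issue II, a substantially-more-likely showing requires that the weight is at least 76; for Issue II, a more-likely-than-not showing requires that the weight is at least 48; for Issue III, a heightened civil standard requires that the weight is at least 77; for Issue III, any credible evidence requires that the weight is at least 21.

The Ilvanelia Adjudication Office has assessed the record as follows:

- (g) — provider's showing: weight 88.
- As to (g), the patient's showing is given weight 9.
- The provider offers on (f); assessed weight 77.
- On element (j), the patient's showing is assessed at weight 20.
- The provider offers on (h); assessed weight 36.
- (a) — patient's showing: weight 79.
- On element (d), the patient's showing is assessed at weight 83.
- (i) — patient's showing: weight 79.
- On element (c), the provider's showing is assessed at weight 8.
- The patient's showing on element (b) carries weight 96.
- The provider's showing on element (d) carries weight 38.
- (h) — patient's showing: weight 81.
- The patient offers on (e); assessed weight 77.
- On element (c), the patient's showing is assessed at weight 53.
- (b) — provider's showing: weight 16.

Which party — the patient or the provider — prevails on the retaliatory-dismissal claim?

provider

— Issue I —
Stage I.1 (patient, a substantially-more-likely showing, weight exceeds 78): (a) 79 > 78 — meets; (b) net 96−16=80 > 78 — meets.
  Stage I.1 is satisfied; the patient continues to bear the burden.
Stage I.2 (patient, the balance of probabilities, weight is at least 48): (c) net 53−8=45 < 48 — fails; (d) net 83−38=45 < 48 — fails.
  Not every element is met, so the patient fails to carry Stage I.2.
So the provider prevails on this issue.
— Issue II —
Stage II.1 — burden on patient; standard: a substantially-more-likely showing (weight is at least 76).
    (e): 77 ≥ 76 [met]
  Stage II.1 is satisfied; the onus moves to the provider.
Stage II.2 — burden on provider; standard: a substantially-more-likely showing (weight is at least 76).
    (f): 77 ≥ 76 [met]
    (g): 88 − 9 = 79 ≥ 76 [met]
  All elements met. The burden passes to the patient.
Stage II.3 — burden on patient; standard: a more-likely-than-not showing (weight is at least 48).
    (h): 81 − 36 = 45 < 48 [not met]
  Stage II.3 not carried; the patient fails its burden.
So the provider prevails on this issue.
— Issue III —
At Stage III.1 the patient must meet a heightened civil standard (weight is at least 77): on (i) the weight is 79, which does reach 77, so (i) meets the standard.
  Stage III.1 carried; the burden remains with the patient.
At Stage III.2 the patient must meet any credible evidence (weight is at least 21): on (j) the weight is 20, which does not reach 21, so (j) does not meet the standard.
  The patient does not carry Stage III.2.
So the provider prevails on this issue.
Per-issue: Issue I → provider; Issue II → provider; Issue III → provider. The patient must prevail on at least one issue; overall, the provider prevails.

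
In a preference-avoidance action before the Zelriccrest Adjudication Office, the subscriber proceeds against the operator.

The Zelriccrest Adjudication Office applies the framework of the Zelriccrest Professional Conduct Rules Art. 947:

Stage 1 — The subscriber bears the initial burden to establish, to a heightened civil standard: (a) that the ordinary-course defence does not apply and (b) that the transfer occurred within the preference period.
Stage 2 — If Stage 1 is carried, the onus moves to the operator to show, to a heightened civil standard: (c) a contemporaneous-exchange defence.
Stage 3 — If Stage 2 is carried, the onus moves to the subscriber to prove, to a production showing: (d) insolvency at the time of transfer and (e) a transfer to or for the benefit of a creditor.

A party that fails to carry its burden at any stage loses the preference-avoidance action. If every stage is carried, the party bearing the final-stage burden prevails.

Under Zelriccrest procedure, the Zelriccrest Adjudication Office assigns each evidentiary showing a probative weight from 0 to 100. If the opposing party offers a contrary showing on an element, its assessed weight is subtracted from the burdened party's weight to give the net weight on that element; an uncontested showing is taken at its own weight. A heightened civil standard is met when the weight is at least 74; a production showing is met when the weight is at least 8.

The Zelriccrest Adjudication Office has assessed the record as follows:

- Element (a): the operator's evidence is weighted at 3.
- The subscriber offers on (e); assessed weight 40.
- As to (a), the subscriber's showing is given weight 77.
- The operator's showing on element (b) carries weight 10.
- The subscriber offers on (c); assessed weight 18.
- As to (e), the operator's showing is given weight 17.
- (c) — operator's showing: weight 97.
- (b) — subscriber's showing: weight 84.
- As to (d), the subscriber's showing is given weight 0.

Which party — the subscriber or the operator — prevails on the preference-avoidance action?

operator

Stage 1 — burden on subscriber; standard: a heightened civil standard (weight is at least 74).
    (a): 77 − 3 = 74 ≥ 74 [met]
    (b): 84 − 10 = 74 ≥ 74 [met]
  Stage 1 is satisfied; the onus moves to the operator.
Stage 2 — burden on operator; standard: a heightened civil standard (weight is at least 74).
    (c): 97 − 18 = 79 ≥ 74 [met]
  Stage 2 carried; the burden shifts to the subscriber.
Stage 3 — burden on subscriber; standard: a production showing (weight is at least 8).
    (d): 0 < 8 [not met]
    (e): 40 − 17 = 23 ≥ 8 [met]
  Not every element is met, so the subscriber fails to carry Stage 3.
The operator prevails.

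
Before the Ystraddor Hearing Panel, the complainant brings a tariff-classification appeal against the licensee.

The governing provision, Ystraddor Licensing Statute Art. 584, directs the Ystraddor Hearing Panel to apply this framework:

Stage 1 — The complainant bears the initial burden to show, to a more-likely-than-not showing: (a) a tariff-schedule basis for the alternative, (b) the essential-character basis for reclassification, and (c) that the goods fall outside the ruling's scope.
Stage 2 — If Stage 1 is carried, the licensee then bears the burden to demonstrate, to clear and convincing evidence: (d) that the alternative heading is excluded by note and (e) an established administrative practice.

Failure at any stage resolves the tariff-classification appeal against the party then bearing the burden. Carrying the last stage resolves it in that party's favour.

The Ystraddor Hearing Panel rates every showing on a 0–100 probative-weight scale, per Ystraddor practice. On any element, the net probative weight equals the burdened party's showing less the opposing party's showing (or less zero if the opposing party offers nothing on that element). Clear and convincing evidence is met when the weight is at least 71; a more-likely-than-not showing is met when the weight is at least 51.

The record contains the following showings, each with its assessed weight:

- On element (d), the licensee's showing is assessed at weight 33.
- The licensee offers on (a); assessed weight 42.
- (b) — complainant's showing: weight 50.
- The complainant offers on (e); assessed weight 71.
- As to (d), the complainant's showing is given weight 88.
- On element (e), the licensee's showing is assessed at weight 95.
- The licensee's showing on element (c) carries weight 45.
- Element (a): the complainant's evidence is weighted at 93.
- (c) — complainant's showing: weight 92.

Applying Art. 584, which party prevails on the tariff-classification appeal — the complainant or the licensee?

Stage 1 (complainant, a more-likely-than-not showing, weight is at least 51): (a) net 93−42=51 ≥ 51 — meets; (b) 50 < 51 — fails; (c) net 92−45=47 < 51 — fails.
  Not every element is met, so the complainant fails to carry Stage 1.
The analysis ends at Stage 1; the licensee prevails.

licensee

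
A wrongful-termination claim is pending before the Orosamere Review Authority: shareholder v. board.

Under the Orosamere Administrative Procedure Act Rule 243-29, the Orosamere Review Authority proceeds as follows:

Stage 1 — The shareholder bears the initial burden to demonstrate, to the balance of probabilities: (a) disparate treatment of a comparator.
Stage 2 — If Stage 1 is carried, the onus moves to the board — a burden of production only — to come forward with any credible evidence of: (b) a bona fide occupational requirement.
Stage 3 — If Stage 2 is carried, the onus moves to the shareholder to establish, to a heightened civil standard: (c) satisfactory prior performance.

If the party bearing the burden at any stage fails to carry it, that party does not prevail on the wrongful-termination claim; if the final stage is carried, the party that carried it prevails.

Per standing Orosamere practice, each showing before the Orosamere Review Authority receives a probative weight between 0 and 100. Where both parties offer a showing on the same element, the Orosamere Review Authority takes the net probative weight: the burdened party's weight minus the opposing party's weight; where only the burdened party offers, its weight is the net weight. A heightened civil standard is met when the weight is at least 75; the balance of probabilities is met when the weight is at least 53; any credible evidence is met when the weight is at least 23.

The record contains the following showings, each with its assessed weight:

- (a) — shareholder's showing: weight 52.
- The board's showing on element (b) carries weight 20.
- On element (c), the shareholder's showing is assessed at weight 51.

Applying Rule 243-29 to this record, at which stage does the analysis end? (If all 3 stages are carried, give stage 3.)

Stage 1 — burden on shareholder; standard: the balance of probabilities (weight is at least 53).
    (a): 52 < 53 [not met]
  Not every element is met, so the shareholder fails to carry Stage 1.
So the board prevails.

stage 1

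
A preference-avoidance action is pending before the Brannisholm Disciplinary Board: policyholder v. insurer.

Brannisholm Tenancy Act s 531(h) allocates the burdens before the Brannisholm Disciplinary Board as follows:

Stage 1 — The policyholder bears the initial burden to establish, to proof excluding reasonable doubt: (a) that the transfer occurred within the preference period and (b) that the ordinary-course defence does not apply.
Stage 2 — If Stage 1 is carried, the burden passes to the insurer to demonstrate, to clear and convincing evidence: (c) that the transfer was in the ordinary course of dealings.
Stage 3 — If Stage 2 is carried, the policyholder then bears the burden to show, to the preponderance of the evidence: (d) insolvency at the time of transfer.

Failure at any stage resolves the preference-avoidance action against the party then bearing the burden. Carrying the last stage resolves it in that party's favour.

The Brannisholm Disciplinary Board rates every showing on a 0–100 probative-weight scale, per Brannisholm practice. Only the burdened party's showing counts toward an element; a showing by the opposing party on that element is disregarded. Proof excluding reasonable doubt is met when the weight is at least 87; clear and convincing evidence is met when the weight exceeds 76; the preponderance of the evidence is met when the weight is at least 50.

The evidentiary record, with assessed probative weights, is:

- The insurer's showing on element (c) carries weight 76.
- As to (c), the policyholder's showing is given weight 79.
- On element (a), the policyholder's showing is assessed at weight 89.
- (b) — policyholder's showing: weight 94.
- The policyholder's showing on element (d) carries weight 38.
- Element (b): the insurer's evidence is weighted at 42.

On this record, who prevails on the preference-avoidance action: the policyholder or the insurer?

policyholder

Stage 1 — burden on policyholder; standard: proof excluding reasonable doubt (weight is at least 87).
    (a): 89 ≥ 87 [met]
    (b): 94 (insurer's 42 disregarded) ≥ 87 [met]
  The policyholder carries Stage 1; the insurer now bears the burden.
Stage 2 — burden on insurer; standard: clear and convincing evidence (weight exceeds 76).
    (c): 76 (policyholder's 79 disregarded) ≤ 76 [not met]
  Not every element is met, so the insurer fails to carry Stage 2.
The policyholder prevails.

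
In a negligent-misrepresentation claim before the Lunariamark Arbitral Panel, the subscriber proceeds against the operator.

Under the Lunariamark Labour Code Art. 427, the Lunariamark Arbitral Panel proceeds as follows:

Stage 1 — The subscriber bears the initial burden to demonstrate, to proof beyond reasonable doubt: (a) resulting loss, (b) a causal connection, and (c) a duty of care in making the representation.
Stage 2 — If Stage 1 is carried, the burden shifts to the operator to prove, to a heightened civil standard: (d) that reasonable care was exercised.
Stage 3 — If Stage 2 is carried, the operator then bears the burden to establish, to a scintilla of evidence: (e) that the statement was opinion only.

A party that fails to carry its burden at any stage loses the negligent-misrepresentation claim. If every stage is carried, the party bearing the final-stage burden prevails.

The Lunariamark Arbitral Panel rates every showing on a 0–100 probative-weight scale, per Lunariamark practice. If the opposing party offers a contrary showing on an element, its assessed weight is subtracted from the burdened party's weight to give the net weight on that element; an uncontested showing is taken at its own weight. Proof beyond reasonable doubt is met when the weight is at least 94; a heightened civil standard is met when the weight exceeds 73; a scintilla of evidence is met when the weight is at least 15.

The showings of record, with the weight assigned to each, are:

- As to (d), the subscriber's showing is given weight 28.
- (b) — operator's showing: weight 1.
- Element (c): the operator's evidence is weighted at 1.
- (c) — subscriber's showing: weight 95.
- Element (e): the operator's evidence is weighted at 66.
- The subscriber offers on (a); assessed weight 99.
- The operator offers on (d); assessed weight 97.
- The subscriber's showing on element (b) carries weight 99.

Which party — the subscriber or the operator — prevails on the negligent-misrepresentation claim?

Stage 1 — burden on subscriber; standard: proof beyond reasonable doubt (weight is at least 94).
    (a): 99 ≥ 94 [met]
    (b): 99 − 1 = 98 ≥ 94 [met]
    (c): 95 − 1 = 94 ≥ 94 [met]
  The subscriber carries Stage 1; the operator now bears the burden.
Stage 2 — burden on operator; standard: a heightened civil standard (weight exceeds 73).
    (d): 97 − 28 = 69 ≤ 73 [not met]
  Not every element is met, so the operator fails to carry Stage 2.
So the subscriber prevails.

subscriber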